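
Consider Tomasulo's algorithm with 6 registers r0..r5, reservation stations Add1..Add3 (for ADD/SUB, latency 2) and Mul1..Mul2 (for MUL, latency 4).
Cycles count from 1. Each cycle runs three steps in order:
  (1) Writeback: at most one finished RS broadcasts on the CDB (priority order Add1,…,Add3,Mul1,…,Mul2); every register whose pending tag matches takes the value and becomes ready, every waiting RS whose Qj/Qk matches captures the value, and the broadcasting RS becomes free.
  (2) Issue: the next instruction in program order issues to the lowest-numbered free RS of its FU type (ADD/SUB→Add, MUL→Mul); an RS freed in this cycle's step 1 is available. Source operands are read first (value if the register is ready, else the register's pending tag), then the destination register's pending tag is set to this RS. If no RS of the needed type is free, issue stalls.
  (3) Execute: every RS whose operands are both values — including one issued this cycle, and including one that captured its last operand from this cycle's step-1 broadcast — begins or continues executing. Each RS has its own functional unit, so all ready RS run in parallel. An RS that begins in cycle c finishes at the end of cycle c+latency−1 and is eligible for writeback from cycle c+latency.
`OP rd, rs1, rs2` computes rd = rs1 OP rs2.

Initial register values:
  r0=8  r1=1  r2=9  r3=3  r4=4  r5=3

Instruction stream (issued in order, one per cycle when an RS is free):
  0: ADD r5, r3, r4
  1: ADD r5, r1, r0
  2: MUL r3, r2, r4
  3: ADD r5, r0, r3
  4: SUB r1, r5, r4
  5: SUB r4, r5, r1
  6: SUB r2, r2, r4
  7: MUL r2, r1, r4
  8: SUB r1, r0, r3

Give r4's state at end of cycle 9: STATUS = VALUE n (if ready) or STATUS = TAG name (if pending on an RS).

STATUS = TAG Add3

c1: issue ADD r5<-Add1 | r0:8,r1:1,r2:9,r3:3,r4:4,r5:Add1
c2: issue ADD r5<-Add2 | r0:8,r1:1,r2:9,r3:3,r4:4,r5:Add2
c3: CDB Add1=7; issue MUL r3<-Mul1 | r0:8,r1:1,r2:9,r3:Mul1,r4:4,r5:Add2
c4: CDB Add2=9; issue ADD r5<-Add1 | r0:8,r1:1,r2:9,r3:Mul1,r4:4,r5:Add1
c5: issue SUB r1<-Add2 | r0:8,r1:Add2,r2:9,r3:Mul1,r4:4,r5:Add1
c6: issue SUB r4<-Add3 | r0:8,r1:Add2,r2:9,r3:Mul1,r4:Add3,r5:Add1
c7: CDB Mul1=36; stall | r0:8,r1:Add2,r2:9,r3:36,r4:Add3,r5:Add1
c8: stall | r0:8,r1:Add2,r2:9,r3:36,r4:Add3,r5:Add1
c9: CDB Add1=44; issue SUB r2<-Add1 | r0:8,r1:Add2,r2:Add1,r3:36,r4:Add3,r5:44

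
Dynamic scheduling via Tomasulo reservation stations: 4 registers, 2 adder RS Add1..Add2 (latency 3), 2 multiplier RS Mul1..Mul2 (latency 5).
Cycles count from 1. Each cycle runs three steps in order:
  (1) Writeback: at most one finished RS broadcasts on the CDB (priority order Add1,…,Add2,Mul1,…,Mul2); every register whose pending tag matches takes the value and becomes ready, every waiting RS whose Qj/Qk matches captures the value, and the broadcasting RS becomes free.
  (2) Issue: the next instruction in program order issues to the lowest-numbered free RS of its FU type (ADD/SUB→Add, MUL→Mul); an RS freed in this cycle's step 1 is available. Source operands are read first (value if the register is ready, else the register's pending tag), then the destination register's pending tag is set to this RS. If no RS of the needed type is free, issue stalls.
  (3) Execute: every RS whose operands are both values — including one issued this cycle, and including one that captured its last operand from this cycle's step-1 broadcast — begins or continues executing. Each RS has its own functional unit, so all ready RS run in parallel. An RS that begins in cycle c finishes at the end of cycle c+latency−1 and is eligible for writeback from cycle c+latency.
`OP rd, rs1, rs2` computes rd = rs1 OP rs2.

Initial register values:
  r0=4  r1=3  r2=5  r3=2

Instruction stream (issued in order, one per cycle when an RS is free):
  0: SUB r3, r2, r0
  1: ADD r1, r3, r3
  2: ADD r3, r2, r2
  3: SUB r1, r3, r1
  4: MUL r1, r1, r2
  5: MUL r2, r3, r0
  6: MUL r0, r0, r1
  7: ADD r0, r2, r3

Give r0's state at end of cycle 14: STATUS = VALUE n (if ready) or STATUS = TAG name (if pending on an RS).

STATUS = TAG Mul2

  c1: issue SUB r3<-Add1  regs: r0:4,r1:3,r2:5,r3:Add1
  c2: issue ADD r1<-Add2  regs: r0:4,r1:Add2,r2:5,r3:Add1
  c3: stall  regs: r0:4,r1:Add2,r2:5,r3:Add1
  c4: CDB Add1=1; issue ADD r3<-Add1  regs: r0:4,r1:Add2,r2:5,r3:Add1
  c5: stall  regs: r0:4,r1:Add2,r2:5,r3:Add1
  c6: stall  regs: r0:4,r1:Add2,r2:5,r3:Add1
  c7: CDB Add1=10; issue SUB r1<-Add1  regs: r0:4,r1:Add1,r2:5,r3:10
  c8: CDB Add2=2; issue MUL r1<-Mul1  regs: r0:4,r1:Mul1,r2:5,r3:10
  c9: issue MUL r2<-Mul2  regs: r0:4,r1:Mul1,r2:Mul2,r3:10
  c10: stall  regs: r0:4,r1:Mul1,r2:Mul2,r3:10
  c11: CDB Add1=8; stall  regs: r0:4,r1:Mul1,r2:Mul2,r3:10
  c12: stall  regs: r0:4,r1:Mul1,r2:Mul2,r3:10
  c13: stall  regs: r0:4,r1:Mul1,r2:Mul2,r3:10
  c14: CDB Mul2=40; issue MUL r0<-Mul2  regs: r0:Mul2,r1:Mul1,r2:40,r3:10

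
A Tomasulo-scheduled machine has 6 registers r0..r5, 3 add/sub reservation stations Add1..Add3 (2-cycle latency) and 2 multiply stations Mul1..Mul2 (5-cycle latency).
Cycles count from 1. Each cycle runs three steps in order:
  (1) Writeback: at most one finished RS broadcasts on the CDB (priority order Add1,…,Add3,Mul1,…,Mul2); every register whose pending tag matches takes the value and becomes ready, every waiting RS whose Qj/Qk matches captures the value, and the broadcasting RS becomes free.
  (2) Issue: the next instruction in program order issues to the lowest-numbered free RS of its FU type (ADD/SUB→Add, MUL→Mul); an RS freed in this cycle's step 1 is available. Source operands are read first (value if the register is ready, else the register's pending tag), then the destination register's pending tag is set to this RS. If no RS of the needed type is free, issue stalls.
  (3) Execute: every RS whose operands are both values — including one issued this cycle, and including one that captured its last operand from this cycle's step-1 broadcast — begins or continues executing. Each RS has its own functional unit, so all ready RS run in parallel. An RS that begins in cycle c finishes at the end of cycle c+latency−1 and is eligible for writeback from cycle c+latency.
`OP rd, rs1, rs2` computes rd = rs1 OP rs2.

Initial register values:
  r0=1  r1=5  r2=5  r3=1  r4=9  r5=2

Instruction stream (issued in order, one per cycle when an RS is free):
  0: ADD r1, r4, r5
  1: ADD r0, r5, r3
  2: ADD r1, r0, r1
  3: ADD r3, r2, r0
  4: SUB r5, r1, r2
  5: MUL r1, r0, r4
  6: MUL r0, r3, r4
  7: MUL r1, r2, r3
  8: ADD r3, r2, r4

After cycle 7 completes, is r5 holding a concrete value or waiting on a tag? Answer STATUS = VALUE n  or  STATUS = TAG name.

c1: issue ADD r1<-Add1 | r0:1,r1:Add1,r2:5,r3:1,r4:9,r5:2
c2: issue ADD r0<-Add2 | r0:Add2,r1:Add1,r2:5,r3:1,r4:9,r5:2
c3: CDB Add1=11; issue ADD r1<-Add1 | r0:Add2,r1:Add1,r2:5,r3:1,r4:9,r5:2
c4: CDB Add2=3; issue ADD r3<-Add2 | r0:3,r1:Add1,r2:5,r3:Add2,r4:9,r5:2
c5: issue SUB r5<-Add3 | r0:3,r1:Add1,r2:5,r3:Add2,r4:9,r5:Add3
c6: CDB Add1=14; issue MUL r1<-Mul1 | r0:3,r1:Mul1,r2:5,r3:Add2,r4:9,r5:Add3
c7: CDB Add2=8; issue MUL r0<-Mul2 | r0:Mul2,r1:Mul1,r2:5,r3:8,r4:9,r5:Add3

STATUS = TAG Add3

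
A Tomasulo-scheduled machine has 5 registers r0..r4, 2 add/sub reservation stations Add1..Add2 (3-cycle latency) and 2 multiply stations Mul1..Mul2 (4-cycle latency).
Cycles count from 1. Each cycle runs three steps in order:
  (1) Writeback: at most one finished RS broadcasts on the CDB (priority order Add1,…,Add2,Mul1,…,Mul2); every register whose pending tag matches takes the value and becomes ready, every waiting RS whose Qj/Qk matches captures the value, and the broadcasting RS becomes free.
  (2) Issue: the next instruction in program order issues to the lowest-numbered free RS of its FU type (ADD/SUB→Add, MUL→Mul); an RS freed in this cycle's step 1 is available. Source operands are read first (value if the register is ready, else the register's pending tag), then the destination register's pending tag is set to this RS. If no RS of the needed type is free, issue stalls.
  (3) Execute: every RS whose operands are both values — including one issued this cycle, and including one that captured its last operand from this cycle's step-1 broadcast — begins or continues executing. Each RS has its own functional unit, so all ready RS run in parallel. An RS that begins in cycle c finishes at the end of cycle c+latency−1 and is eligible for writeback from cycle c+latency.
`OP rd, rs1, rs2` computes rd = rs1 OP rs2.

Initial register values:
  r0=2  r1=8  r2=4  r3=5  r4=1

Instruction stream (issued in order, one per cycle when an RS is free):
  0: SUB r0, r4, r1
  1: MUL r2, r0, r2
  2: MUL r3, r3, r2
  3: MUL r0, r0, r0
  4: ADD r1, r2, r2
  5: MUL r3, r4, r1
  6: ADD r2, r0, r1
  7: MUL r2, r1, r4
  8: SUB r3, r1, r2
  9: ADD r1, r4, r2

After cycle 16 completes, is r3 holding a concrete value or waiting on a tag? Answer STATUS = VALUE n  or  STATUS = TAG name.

c1: issue SUB r0<-Add1 | r0:Add1,r1:8,r2:4,r3:5,r4:1
c2: issue MUL r2<-Mul1 | r0:Add1,r1:8,r2:Mul1,r3:5,r4:1
c3: issue MUL r3<-Mul2 | r0:Add1,r1:8,r2:Mul1,r3:Mul2,r4:1
c4: CDB Add1=-7; stall | r0:-7,r1:8,r2:Mul1,r3:Mul2,r4:1
c5: stall | r0:-7,r1:8,r2:Mul1,r3:Mul2,r4:1
c6: stall | r0:-7,r1:8,r2:Mul1,r3:Mul2,r4:1
c7: stall | r0:-7,r1:8,r2:Mul1,r3:Mul2,r4:1
c8: CDB Mul1=-28; issue MUL r0<-Mul1 | r0:Mul1,r1:8,r2:-28,r3:Mul2,r4:1
c9: issue ADD r1<-Add1 | r0:Mul1,r1:Add1,r2:-28,r3:Mul2,r4:1
c10: stall | r0:Mul1,r1:Add1,r2:-28,r3:Mul2,r4:1
c11: stall | r0:Mul1,r1:Add1,r2:-28,r3:Mul2,r4:1
c12: CDB Add1=-56; stall | r0:Mul1,r1:-56,r2:-28,r3:Mul2,r4:1
c13: CDB Mul1=49; issue MUL r3<-Mul1 | r0:49,r1:-56,r2:-28,r3:Mul1,r4:1
c14: CDB Mul2=-140; issue ADD r2<-Add1 | r0:49,r1:-56,r2:Add1,r3:Mul1,r4:1
c15: issue MUL r2<-Mul2 | r0:49,r1:-56,r2:Mul2,r3:Mul1,r4:1
c16: issue SUB r3<-Add2 | r0:49,r1:-56,r2:Mul2,r3:Add2,r4:1

STATUS = TAG Add2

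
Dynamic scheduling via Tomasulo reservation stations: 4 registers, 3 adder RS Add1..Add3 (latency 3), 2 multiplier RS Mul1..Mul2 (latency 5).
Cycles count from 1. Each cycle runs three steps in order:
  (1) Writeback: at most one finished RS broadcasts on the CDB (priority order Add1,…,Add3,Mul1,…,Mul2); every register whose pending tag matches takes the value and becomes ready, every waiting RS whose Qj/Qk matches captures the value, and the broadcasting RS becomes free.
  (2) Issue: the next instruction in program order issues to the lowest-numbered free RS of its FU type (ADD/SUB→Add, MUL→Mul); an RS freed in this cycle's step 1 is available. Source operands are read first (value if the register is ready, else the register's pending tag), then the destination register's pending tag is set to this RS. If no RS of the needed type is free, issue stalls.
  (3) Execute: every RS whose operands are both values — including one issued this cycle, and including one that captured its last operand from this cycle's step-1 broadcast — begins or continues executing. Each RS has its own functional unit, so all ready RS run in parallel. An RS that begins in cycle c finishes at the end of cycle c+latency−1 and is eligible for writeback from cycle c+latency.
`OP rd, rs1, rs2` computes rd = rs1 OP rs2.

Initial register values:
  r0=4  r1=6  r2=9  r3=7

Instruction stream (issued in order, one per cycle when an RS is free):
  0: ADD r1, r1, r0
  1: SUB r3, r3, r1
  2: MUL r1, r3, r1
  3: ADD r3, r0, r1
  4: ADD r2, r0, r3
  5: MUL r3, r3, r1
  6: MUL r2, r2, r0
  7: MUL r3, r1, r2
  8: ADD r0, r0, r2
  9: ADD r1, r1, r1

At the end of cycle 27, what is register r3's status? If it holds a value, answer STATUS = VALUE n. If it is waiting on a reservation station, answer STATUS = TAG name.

STATUS = TAG Mul2

c1: issue ADD r1<-Add1 | r0:4,r1:Add1,r2:9,r3:7
c2: issue SUB r3<-Add2 | r0:4,r1:Add1,r2:9,r3:Add2
c3: issue MUL r1<-Mul1 | r0:4,r1:Mul1,r2:9,r3:Add2
c4: CDB Add1=10; issue ADD r3<-Add1 | r0:4,r1:Mul1,r2:9,r3:Add1
c5: issue ADD r2<-Add3 | r0:4,r1:Mul1,r2:Add3,r3:Add1
c6: issue MUL r3<-Mul2 | r0:4,r1:Mul1,r2:Add3,r3:Mul2
c7: CDB Add2=-3; stall | r0:4,r1:Mul1,r2:Add3,r3:Mul2
c8: stall | r0:4,r1:Mul1,r2:Add3,r3:Mul2
c9: stall | r0:4,r1:Mul1,r2:Add3,r3:Mul2
c10: stall | r0:4,r1:Mul1,r2:Add3,r3:Mul2
c11: stall | r0:4,r1:Mul1,r2:Add3,r3:Mul2
c12: CDB Mul1=-30; issue MUL r2<-Mul1 | r0:4,r1:-30,r2:Mul1,r3:Mul2
c13: stall | r0:4,r1:-30,r2:Mul1,r3:Mul2
c14: stall | r0:4,r1:-30,r2:Mul1,r3:Mul2
c15: CDB Add1=-26; stall | r0:4,r1:-30,r2:Mul1,r3:Mul2
c16: stall | r0:4,r1:-30,r2:Mul1,r3:Mul2
c17: stall | r0:4,r1:-30,r2:Mul1,r3:Mul2
c18: CDB Add3=-22; stall | r0:4,r1:-30,r2:Mul1,r3:Mul2
c19: stall | r0:4,r1:-30,r2:Mul1,r3:Mul2
c20: CDB Mul2=780; issue MUL r3<-Mul2 | r0:4,r1:-30,r2:Mul1,r3:Mul2
c21: issue ADD r0<-Add1 | r0:Add1,r1:-30,r2:Mul1,r3:Mul2
c22: issue ADD r1<-Add2 | r0:Add1,r1:Add2,r2:Mul1,r3:Mul2
c23: CDB Mul1=-88 | r0:Add1,r1:Add2,r2:-88,r3:Mul2
c24: - | r0:Add1,r1:Add2,r2:-88,r3:Mul2
c25: CDB Add2=-60 | r0:Add1,r1:-60,r2:-88,r3:Mul2
c26: CDB Add1=-84 | r0:-84,r1:-60,r2:-88,r3:Mul2
c27: - | r0:-84,r1:-60,r2:-88,r3:Mul2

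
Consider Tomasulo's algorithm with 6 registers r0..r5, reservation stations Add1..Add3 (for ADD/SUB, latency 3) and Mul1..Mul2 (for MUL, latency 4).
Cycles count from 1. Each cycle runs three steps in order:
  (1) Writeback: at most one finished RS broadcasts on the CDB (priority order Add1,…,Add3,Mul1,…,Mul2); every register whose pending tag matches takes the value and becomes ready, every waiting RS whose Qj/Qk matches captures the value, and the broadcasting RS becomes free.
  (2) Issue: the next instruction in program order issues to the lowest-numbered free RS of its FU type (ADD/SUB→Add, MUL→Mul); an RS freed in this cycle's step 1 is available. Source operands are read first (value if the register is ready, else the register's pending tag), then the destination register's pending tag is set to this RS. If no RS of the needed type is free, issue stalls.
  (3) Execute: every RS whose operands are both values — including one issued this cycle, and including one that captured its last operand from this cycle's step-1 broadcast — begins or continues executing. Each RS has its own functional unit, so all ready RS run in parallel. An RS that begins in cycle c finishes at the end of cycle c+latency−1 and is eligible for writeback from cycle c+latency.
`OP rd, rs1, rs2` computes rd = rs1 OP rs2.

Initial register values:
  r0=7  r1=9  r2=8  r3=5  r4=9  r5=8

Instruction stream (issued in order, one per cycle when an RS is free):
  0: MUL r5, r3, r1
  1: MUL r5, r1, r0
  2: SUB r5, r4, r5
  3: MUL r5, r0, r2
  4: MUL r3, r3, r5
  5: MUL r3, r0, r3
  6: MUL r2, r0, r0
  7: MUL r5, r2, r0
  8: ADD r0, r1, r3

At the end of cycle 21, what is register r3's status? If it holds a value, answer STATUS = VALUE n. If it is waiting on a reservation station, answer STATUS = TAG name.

  c1: issue MUL r5<-Mul1  regs: r0:7,r1:9,r2:8,r3:5,r4:9,r5:Mul1
  c2: issue MUL r5<-Mul2  regs: r0:7,r1:9,r2:8,r3:5,r4:9,r5:Mul2
  c3: issue SUB r5<-Add1  regs: r0:7,r1:9,r2:8,r3:5,r4:9,r5:Add1
  c4: stall  regs: r0:7,r1:9,r2:8,r3:5,r4:9,r5:Add1
  c5: CDB Mul1=45; issue MUL r5<-Mul1  regs: r0:7,r1:9,r2:8,r3:5,r4:9,r5:Mul1
  c6: CDB Mul2=63; issue MUL r3<-Mul2  regs: r0:7,r1:9,r2:8,r3:Mul2,r4:9,r5:Mul1
  c7: stall  regs: r0:7,r1:9,r2:8,r3:Mul2,r4:9,r5:Mul1
  c8: stall  regs: r0:7,r1:9,r2:8,r3:Mul2,r4:9,r5:Mul1
  c9: CDB Add1=-54; stall  regs: r0:7,r1:9,r2:8,r3:Mul2,r4:9,r5:Mul1
  c10: CDB Mul1=56; issue MUL r3<-Mul1  regs: r0:7,r1:9,r2:8,r3:Mul1,r4:9,r5:56
  c11: stall  regs: r0:7,r1:9,r2:8,r3:Mul1,r4:9,r5:56
  c12: stall  regs: r0:7,r1:9,r2:8,r3:Mul1,r4:9,r5:56
  c13: stall  regs: r0:7,r1:9,r2:8,r3:Mul1,r4:9,r5:56
  c14: CDB Mul2=280; issue MUL r2<-Mul2  regs: r0:7,r1:9,r2:Mul2,r3:Mul1,r4:9,r5:56
  c15: stall  regs: r0:7,r1:9,r2:Mul2,r3:Mul1,r4:9,r5:56
  c16: stall  regs: r0:7,r1:9,r2:Mul2,r3:Mul1,r4:9,r5:56
  c17: stall  regs: r0:7,r1:9,r2:Mul2,r3:Mul1,r4:9,r5:56
  c18: CDB Mul1=1960; issue MUL r5<-Mul1  regs: r0:7,r1:9,r2:Mul2,r3:1960,r4:9,r5:Mul1
  c19: CDB Mul2=49; issue ADD r0<-Add1  regs: r0:Add1,r1:9,r2:49,r3:1960,r4:9,r5:Mul1
  c20: -  regs: r0:Add1,r1:9,r2:49,r3:1960,r4:9,r5:Mul1
  c21: -  regs: r0:Add1,r1:9,r2:49,r3:1960,r4:9,r5:Mul1

STATUS = VALUE 1960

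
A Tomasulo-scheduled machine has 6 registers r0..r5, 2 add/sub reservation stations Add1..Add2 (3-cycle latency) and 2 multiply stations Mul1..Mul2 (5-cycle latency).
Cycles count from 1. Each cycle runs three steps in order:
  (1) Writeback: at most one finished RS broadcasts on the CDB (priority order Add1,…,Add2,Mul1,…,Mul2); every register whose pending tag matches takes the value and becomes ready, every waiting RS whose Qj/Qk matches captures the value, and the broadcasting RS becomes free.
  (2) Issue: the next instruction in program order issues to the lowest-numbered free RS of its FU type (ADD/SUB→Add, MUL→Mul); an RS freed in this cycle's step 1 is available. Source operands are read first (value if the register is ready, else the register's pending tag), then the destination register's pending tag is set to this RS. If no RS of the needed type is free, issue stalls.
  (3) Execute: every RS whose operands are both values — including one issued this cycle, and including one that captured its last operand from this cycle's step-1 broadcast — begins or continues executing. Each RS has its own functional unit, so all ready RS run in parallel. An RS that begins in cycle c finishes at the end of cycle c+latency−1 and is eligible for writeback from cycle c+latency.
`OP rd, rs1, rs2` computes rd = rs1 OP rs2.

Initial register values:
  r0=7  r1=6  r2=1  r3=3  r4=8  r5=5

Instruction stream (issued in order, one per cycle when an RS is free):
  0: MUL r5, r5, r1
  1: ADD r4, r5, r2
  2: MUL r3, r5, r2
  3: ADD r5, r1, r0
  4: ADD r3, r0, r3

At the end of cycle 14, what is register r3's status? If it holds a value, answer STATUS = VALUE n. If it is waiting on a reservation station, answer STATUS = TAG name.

  c1: issue MUL r5<-Mul1  regs: r0:7,r1:6,r2:1,r3:3,r4:8,r5:Mul1
  c2: issue ADD r4<-Add1  regs: r0:7,r1:6,r2:1,r3:3,r4:Add1,r5:Mul1
  c3: issue MUL r3<-Mul2  regs: r0:7,r1:6,r2:1,r3:Mul2,r4:Add1,r5:Mul1
  c4: issue ADD r5<-Add2  regs: r0:7,r1:6,r2:1,r3:Mul2,r4:Add1,r5:Add2
  c5: stall  regs: r0:7,r1:6,r2:1,r3:Mul2,r4:Add1,r5:Add2
  c6: CDB Mul1=30; stall  regs: r0:7,r1:6,r2:1,r3:Mul2,r4:Add1,r5:Add2
  c7: CDB Add2=13; issue ADD r3<-Add2  regs: r0:7,r1:6,r2:1,r3:Add2,r4:Add1,r5:13
  c8: -  regs: r0:7,r1:6,r2:1,r3:Add2,r4:Add1,r5:13
  c9: CDB Add1=31  regs: r0:7,r1:6,r2:1,r3:Add2,r4:31,r5:13
  c10: -  regs: r0:7,r1:6,r2:1,r3:Add2,r4:31,r5:13
  c11: CDB Mul2=30  regs: r0:7,r1:6,r2:1,r3:Add2,r4:31,r5:13
  c12: -  regs: r0:7,r1:6,r2:1,r3:Add2,r4:31,r5:13
  c13: -  regs: r0:7,r1:6,r2:1,r3:Add2,r4:31,r5:13
  c14: CDB Add2=37  regs: r0:7,r1:6,r2:1,r3:37,r4:31,r5:13

STATUS = VALUE 37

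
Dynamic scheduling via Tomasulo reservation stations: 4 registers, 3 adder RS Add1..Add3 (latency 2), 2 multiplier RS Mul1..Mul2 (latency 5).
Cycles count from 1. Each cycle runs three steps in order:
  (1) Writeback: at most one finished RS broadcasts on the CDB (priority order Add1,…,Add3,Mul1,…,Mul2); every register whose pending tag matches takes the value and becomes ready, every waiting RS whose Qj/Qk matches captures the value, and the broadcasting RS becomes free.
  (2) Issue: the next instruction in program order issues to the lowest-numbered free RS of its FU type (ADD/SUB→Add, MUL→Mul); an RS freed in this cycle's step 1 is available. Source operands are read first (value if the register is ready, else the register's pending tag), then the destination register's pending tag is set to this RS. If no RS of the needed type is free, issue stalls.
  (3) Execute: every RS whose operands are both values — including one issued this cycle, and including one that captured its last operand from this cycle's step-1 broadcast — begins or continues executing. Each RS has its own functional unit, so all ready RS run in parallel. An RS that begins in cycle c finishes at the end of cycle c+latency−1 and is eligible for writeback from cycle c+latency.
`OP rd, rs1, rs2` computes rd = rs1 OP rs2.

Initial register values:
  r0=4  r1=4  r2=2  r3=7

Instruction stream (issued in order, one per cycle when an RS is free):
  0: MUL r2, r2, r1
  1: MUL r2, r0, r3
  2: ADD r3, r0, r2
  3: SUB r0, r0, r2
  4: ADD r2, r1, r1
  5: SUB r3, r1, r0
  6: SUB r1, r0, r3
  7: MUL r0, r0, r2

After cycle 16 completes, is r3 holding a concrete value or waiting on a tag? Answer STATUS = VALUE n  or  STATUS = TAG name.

STATUS = VALUE 28

  c1: issue MUL r2<-Mul1  regs: r0:4,r1:4,r2:Mul1,r3:7
  c2: issue MUL r2<-Mul2  regs: r0:4,r1:4,r2:Mul2,r3:7
  c3: issue ADD r3<-Add1  regs: r0:4,r1:4,r2:Mul2,r3:Add1
  c4: issue SUB r0<-Add2  regs: r0:Add2,r1:4,r2:Mul2,r3:Add1
  c5: issue ADD r2<-Add3  regs: r0:Add2,r1:4,r2:Add3,r3:Add1
  c6: CDB Mul1=8; stall  regs: r0:Add2,r1:4,r2:Add3,r3:Add1
  c7: CDB Add3=8; issue SUB r3<-Add3  regs: r0:Add2,r1:4,r2:8,r3:Add3
  c8: CDB Mul2=28; stall  regs: r0:Add2,r1:4,r2:8,r3:Add3
  c9: stall  regs: r0:Add2,r1:4,r2:8,r3:Add3
  c10: CDB Add1=32; issue SUB r1<-Add1  regs: r0:Add2,r1:Add1,r2:8,r3:Add3
  c11: CDB Add2=-24; issue MUL r0<-Mul1  regs: r0:Mul1,r1:Add1,r2:8,r3:Add3
  c12: -  regs: r0:Mul1,r1:Add1,r2:8,r3:Add3
  c13: CDB Add3=28  regs: r0:Mul1,r1:Add1,r2:8,r3:28
  c14: -  regs: r0:Mul1,r1:Add1,r2:8,r3:28
  c15: CDB Add1=-52  regs: r0:Mul1,r1:-52,r2:8,r3:28
  c16: CDB Mul1=-192  regs: r0:-192,r1:-52,r2:8,r3:28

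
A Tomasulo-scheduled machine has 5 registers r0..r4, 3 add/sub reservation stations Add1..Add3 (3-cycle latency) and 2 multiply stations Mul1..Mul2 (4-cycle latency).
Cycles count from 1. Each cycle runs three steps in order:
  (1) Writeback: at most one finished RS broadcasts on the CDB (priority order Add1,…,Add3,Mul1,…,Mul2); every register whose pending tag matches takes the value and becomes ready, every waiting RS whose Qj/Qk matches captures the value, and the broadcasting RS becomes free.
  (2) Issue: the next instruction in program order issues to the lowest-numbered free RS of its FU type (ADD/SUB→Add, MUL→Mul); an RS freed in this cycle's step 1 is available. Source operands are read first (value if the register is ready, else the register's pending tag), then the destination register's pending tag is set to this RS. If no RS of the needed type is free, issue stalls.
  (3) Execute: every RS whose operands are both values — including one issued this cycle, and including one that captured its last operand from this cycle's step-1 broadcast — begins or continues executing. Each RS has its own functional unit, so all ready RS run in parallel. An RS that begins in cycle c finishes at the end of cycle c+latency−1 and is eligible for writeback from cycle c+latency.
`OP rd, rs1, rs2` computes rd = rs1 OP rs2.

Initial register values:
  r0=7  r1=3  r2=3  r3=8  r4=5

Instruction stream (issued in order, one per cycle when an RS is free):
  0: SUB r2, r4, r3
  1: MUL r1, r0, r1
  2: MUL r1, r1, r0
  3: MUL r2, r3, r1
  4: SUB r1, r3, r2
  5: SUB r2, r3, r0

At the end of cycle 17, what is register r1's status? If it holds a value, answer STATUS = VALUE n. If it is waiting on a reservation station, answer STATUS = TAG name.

STATUS = VALUE -1168

cycle 1: issue SUB r2<-Add1 // r0:7,r1:3,r2:Add1,r3:8,r4:5
cycle 2: issue MUL r1<-Mul1 // r0:7,r1:Mul1,r2:Add1,r3:8,r4:5
cycle 3: issue MUL r1<-Mul2 // r0:7,r1:Mul2,r2:Add1,r3:8,r4:5
cycle 4: CDB Add1=-3; stall // r0:7,r1:Mul2,r2:-3,r3:8,r4:5
cycle 5: stall // r0:7,r1:Mul2,r2:-3,r3:8,r4:5
cycle 6: CDB Mul1=21; issue MUL r2<-Mul1 // r0:7,r1:Mul2,r2:Mul1,r3:8,r4:5
cycle 7: issue SUB r1<-Add1 // r0:7,r1:Add1,r2:Mul1,r3:8,r4:5
cycle 8: issue SUB r2<-Add2 // r0:7,r1:Add1,r2:Add2,r3:8,r4:5
cycle 9: - // r0:7,r1:Add1,r2:Add2,r3:8,r4:5
cycle 10: CDB Mul2=147 // r0:7,r1:Add1,r2:Add2,r3:8,r4:5
cycle 11: CDB Add2=1 // r0:7,r1:Add1,r2:1,r3:8,r4:5
cycle 12: - // r0:7,r1:Add1,r2:1,r3:8,r4:5
cycle 13: - // r0:7,r1:Add1,r2:1,r3:8,r4:5
cycle 14: CDB Mul1=1176 // r0:7,r1:Add1,r2:1,r3:8,r4:5
cycle 15: - // r0:7,r1:Add1,r2:1,r3:8,r4:5
cycle 16: - // r0:7,r1:Add1,r2:1,r3:8,r4:5
cycle 17: CDB Add1=-1168 // r0:7,r1:-1168,r2:1,r3:8,r4:5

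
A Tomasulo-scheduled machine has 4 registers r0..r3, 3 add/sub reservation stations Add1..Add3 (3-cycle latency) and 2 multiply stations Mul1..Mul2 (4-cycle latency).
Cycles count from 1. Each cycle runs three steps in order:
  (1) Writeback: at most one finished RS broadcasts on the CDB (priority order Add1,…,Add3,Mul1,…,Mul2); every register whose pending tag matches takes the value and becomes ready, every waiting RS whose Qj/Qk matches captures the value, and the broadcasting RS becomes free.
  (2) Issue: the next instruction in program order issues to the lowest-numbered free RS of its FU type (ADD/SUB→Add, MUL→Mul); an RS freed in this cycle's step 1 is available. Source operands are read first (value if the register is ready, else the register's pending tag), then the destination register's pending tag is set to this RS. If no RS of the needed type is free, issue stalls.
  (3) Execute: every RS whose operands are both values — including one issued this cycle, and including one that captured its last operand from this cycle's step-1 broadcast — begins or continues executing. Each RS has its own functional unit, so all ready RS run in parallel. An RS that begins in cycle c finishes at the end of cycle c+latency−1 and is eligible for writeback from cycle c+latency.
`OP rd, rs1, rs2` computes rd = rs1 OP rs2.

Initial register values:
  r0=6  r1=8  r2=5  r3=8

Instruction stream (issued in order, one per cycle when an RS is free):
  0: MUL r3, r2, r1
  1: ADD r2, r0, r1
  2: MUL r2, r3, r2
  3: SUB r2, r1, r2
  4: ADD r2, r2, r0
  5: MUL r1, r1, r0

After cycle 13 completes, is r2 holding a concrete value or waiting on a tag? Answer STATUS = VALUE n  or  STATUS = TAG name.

STATUS = TAG Add1

cycle 1: issue MUL r3<-Mul1 // r0:6,r1:8,r2:5,r3:Mul1
cycle 2: issue ADD r2<-Add1 // r0:6,r1:8,r2:Add1,r3:Mul1
cycle 3: issue MUL r2<-Mul2 // r0:6,r1:8,r2:Mul2,r3:Mul1
cycle 4: issue SUB r2<-Add2 // r0:6,r1:8,r2:Add2,r3:Mul1
cycle 5: CDB Add1=14; issue ADD r2<-Add1 // r0:6,r1:8,r2:Add1,r3:Mul1
cycle 6: CDB Mul1=40; issue MUL r1<-Mul1 // r0:6,r1:Mul1,r2:Add1,r3:40
cycle 7: - // r0:6,r1:Mul1,r2:Add1,r3:40
cycle 8: - // r0:6,r1:Mul1,r2:Add1,r3:40
cycle 9: - // r0:6,r1:Mul1,r2:Add1,r3:40
cycle 10: CDB Mul1=48 // r0:6,r1:48,r2:Add1,r3:40
cycle 11: CDB Mul2=560 // r0:6,r1:48,r2:Add1,r3:40
cycle 12: - // r0:6,r1:48,r2:Add1,r3:40
cycle 13: - // r0:6,r1:48,r2:Add1,r3:40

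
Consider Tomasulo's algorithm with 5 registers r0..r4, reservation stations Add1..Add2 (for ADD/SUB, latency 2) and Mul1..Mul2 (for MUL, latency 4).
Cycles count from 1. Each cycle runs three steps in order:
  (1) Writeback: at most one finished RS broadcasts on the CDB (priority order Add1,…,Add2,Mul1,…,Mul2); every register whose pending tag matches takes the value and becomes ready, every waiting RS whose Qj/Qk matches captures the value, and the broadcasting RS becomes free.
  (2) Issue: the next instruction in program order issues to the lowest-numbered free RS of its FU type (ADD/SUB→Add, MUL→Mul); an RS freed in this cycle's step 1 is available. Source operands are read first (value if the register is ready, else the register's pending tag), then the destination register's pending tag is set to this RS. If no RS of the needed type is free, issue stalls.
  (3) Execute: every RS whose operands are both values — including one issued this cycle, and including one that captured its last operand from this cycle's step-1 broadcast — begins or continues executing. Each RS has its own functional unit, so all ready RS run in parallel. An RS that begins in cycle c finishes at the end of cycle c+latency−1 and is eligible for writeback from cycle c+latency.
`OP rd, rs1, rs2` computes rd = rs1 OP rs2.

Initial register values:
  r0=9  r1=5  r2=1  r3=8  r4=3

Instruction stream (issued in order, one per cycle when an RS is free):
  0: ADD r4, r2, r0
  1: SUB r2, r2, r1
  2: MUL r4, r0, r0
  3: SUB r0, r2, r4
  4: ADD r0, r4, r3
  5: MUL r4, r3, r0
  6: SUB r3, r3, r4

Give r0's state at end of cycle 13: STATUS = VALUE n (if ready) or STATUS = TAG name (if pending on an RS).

  c1: issue ADD r4<-Add1  regs: r0:9,r1:5,r2:1,r3:8,r4:Add1
  c2: issue SUB r2<-Add2  regs: r0:9,r1:5,r2:Add2,r3:8,r4:Add1
  c3: CDB Add1=10; issue MUL r4<-Mul1  regs: r0:9,r1:5,r2:Add2,r3:8,r4:Mul1
  c4: CDB Add2=-4; issue SUB r0<-Add1  regs: r0:Add1,r1:5,r2:-4,r3:8,r4:Mul1
  c5: issue ADD r0<-Add2  regs: r0:Add2,r1:5,r2:-4,r3:8,r4:Mul1
  c6: issue MUL r4<-Mul2  regs: r0:Add2,r1:5,r2:-4,r3:8,r4:Mul2
  c7: CDB Mul1=81; stall  regs: r0:Add2,r1:5,r2:-4,r3:8,r4:Mul2
  c8: stall  regs: r0:Add2,r1:5,r2:-4,r3:8,r4:Mul2
  c9: CDB Add1=-85; issue SUB r3<-Add1  regs: r0:Add2,r1:5,r2:-4,r3:Add1,r4:Mul2
  c10: CDB Add2=89  regs: r0:89,r1:5,r2:-4,r3:Add1,r4:Mul2
  c11: -  regs: r0:89,r1:5,r2:-4,r3:Add1,r4:Mul2
  c12: -  regs: r0:89,r1:5,r2:-4,r3:Add1,r4:Mul2
  c13: -  regs: r0:89,r1:5,r2:-4,r3:Add1,r4:Mul2

STATUS = VALUE 89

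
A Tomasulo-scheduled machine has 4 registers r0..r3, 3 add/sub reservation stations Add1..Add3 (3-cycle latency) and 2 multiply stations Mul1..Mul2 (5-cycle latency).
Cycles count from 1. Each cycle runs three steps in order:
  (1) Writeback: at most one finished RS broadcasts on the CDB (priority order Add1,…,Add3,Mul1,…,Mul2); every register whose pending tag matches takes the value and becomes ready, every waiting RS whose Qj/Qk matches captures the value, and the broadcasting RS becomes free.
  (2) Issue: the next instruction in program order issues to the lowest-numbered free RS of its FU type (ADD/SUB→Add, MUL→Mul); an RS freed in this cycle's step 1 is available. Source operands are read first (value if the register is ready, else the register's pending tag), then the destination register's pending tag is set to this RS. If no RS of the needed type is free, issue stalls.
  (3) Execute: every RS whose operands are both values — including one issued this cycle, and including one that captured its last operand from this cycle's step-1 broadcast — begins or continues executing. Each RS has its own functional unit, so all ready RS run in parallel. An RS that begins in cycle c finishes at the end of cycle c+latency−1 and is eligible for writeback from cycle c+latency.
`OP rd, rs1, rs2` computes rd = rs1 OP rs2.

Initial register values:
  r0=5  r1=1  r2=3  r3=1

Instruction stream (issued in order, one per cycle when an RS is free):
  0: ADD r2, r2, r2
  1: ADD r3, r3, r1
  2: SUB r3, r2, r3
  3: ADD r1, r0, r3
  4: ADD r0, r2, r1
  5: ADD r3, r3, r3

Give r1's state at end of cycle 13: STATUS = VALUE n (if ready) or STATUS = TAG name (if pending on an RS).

  c1: issue ADD r2<-Add1  regs: r0:5,r1:1,r2:Add1,r3:1
  c2: issue ADD r3<-Add2  regs: r0:5,r1:1,r2:Add1,r3:Add2
  c3: issue SUB r3<-Add3  regs: r0:5,r1:1,r2:Add1,r3:Add3
  c4: CDB Add1=6; issue ADD r1<-Add1  regs: r0:5,r1:Add1,r2:6,r3:Add3
  c5: CDB Add2=2; issue ADD r0<-Add2  regs: r0:Add2,r1:Add1,r2:6,r3:Add3
  c6: stall  regs: r0:Add2,r1:Add1,r2:6,r3:Add3
  c7: stall  regs: r0:Add2,r1:Add1,r2:6,r3:Add3
  c8: CDB Add3=4; issue ADD r3<-Add3  regs: r0:Add2,r1:Add1,r2:6,r3:Add3
  c9: -  regs: r0:Add2,r1:Add1,r2:6,r3:Add3
  c10: -  regs: r0:Add2,r1:Add1,r2:6,r3:Add3
  c11: CDB Add1=9  regs: r0:Add2,r1:9,r2:6,r3:Add3
  c12: CDB Add3=8  regs: r0:Add2,r1:9,r2:6,r3:8
  c13: -  regs: r0:Add2,r1:9,r2:6,r3:8

STATUS = VALUE 9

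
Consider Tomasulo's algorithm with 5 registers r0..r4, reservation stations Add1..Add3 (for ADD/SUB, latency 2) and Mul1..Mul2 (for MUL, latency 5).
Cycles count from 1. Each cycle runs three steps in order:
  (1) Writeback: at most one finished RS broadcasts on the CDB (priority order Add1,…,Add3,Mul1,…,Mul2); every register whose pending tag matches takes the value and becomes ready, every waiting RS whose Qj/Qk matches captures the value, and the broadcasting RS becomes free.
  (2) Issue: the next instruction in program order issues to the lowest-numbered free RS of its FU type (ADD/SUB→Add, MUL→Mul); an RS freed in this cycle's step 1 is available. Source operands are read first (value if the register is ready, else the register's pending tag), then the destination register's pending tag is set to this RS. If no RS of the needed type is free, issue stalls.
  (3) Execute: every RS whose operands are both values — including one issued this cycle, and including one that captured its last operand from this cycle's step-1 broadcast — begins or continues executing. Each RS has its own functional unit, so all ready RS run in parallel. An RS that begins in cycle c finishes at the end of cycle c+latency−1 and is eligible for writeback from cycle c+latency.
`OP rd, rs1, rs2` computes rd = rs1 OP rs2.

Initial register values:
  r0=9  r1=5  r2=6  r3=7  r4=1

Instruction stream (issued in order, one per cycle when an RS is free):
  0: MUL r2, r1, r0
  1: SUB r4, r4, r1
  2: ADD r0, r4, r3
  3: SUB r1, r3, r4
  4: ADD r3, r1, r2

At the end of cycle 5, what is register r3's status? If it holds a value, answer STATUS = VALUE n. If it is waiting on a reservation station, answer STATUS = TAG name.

STATUS = TAG Add3

  c1: issue MUL r2<-Mul1  regs: r0:9,r1:5,r2:Mul1,r3:7,r4:1
  c2: issue SUB r4<-Add1  regs: r0:9,r1:5,r2:Mul1,r3:7,r4:Add1
  c3: issue ADD r0<-Add2  regs: r0:Add2,r1:5,r2:Mul1,r3:7,r4:Add1
  c4: CDB Add1=-4; issue SUB r1<-Add1  regs: r0:Add2,r1:Add1,r2:Mul1,r3:7,r4:-4
  c5: issue ADD r3<-Add3  regs: r0:Add2,r1:Add1,r2:Mul1,r3:Add3,r4:-4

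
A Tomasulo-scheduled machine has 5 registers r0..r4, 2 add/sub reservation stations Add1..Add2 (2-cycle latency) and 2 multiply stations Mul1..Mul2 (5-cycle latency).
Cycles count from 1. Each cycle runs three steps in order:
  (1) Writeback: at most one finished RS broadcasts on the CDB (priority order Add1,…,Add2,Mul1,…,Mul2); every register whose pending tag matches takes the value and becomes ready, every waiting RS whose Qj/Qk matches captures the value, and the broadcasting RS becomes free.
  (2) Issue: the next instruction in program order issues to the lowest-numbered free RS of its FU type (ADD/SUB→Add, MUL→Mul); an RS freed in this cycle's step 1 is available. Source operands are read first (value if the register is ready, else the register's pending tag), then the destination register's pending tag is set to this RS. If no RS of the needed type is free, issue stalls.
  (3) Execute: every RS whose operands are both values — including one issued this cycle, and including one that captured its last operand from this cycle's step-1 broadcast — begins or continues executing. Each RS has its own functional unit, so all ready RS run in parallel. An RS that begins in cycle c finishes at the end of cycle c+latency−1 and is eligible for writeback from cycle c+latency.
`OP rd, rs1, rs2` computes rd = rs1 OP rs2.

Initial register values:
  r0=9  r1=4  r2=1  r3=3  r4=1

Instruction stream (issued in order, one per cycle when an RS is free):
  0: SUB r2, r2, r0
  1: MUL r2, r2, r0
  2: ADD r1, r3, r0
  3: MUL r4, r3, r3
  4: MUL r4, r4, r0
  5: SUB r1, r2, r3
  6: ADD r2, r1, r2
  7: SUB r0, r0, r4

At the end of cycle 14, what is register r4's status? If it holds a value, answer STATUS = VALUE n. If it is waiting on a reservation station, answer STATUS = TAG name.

STATUS = VALUE 81

  c1: issue SUB r2<-Add1  regs: r0:9,r1:4,r2:Add1,r3:3,r4:1
  c2: issue MUL r2<-Mul1  regs: r0:9,r1:4,r2:Mul1,r3:3,r4:1
  c3: CDB Add1=-8; issue ADD r1<-Add1  regs: r0:9,r1:Add1,r2:Mul1,r3:3,r4:1
  c4: issue MUL r4<-Mul2  regs: r0:9,r1:Add1,r2:Mul1,r3:3,r4:Mul2
  c5: CDB Add1=12; stall  regs: r0:9,r1:12,r2:Mul1,r3:3,r4:Mul2
  c6: stall  regs: r0:9,r1:12,r2:Mul1,r3:3,r4:Mul2
  c7: stall  regs: r0:9,r1:12,r2:Mul1,r3:3,r4:Mul2
  c8: CDB Mul1=-72; issue MUL r4<-Mul1  regs: r0:9,r1:12,r2:-72,r3:3,r4:Mul1
  c9: CDB Mul2=9; issue SUB r1<-Add1  regs: r0:9,r1:Add1,r2:-72,r3:3,r4:Mul1
  c10: issue ADD r2<-Add2  regs: r0:9,r1:Add1,r2:Add2,r3:3,r4:Mul1
  c11: CDB Add1=-75; issue SUB r0<-Add1  regs: r0:Add1,r1:-75,r2:Add2,r3:3,r4:Mul1
  c12: -  regs: r0:Add1,r1:-75,r2:Add2,r3:3,r4:Mul1
  c13: CDB Add2=-147  regs: r0:Add1,r1:-75,r2:-147,r3:3,r4:Mul1
  c14: CDB Mul1=81  regs: r0:Add1,r1:-75,r2:-147,r3:3,r4:81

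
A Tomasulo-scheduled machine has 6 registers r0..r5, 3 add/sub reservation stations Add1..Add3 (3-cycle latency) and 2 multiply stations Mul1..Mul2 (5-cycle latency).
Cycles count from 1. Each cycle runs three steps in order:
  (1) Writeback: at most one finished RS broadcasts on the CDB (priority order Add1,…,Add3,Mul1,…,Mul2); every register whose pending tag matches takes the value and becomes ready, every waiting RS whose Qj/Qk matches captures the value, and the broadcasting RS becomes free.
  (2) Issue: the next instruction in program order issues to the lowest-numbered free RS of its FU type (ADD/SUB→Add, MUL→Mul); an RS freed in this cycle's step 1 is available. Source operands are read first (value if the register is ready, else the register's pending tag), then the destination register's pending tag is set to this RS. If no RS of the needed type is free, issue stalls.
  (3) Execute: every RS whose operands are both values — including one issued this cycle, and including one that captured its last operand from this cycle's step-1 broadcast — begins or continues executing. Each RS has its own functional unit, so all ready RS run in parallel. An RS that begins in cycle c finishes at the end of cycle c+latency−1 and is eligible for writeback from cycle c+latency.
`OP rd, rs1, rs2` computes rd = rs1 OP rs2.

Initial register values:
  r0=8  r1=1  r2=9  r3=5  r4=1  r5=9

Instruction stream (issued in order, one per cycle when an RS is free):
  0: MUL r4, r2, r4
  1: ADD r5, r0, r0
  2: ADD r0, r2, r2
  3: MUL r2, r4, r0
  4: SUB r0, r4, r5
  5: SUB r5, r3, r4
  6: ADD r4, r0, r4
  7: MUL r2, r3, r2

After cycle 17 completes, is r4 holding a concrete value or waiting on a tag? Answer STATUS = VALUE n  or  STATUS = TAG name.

STATUS = VALUE 2

c1: issue MUL r4<-Mul1 | r0:8,r1:1,r2:9,r3:5,r4:Mul1,r5:9
c2: issue ADD r5<-Add1 | r0:8,r1:1,r2:9,r3:5,r4:Mul1,r5:Add1
c3: issue ADD r0<-Add2 | r0:Add2,r1:1,r2:9,r3:5,r4:Mul1,r5:Add1
c4: issue MUL r2<-Mul2 | r0:Add2,r1:1,r2:Mul2,r3:5,r4:Mul1,r5:Add1
c5: CDB Add1=16; issue SUB r0<-Add1 | r0:Add1,r1:1,r2:Mul2,r3:5,r4:Mul1,r5:16
c6: CDB Add2=18; issue SUB r5<-Add2 | r0:Add1,r1:1,r2:Mul2,r3:5,r4:Mul1,r5:Add2
c7: CDB Mul1=9; issue ADD r4<-Add3 | r0:Add1,r1:1,r2:Mul2,r3:5,r4:Add3,r5:Add2
c8: issue MUL r2<-Mul1 | r0:Add1,r1:1,r2:Mul1,r3:5,r4:Add3,r5:Add2
c9: - | r0:Add1,r1:1,r2:Mul1,r3:5,r4:Add3,r5:Add2
c10: CDB Add1=-7 | r0:-7,r1:1,r2:Mul1,r3:5,r4:Add3,r5:Add2
c11: CDB Add2=-4 | r0:-7,r1:1,r2:Mul1,r3:5,r4:Add3,r5:-4
c12: CDB Mul2=162 | r0:-7,r1:1,r2:Mul1,r3:5,r4:Add3,r5:-4
c13: CDB Add3=2 | r0:-7,r1:1,r2:Mul1,r3:5,r4:2,r5:-4
c14: - | r0:-7,r1:1,r2:Mul1,r3:5,r4:2,r5:-4
c15: - | r0:-7,r1:1,r2:Mul1,r3:5,r4:2,r5:-4
c16: - | r0:-7,r1:1,r2:Mul1,r3:5,r4:2,r5:-4
c17: CDB Mul1=810 | r0:-7,r1:1,r2:810,r3:5,r4:2,r5:-4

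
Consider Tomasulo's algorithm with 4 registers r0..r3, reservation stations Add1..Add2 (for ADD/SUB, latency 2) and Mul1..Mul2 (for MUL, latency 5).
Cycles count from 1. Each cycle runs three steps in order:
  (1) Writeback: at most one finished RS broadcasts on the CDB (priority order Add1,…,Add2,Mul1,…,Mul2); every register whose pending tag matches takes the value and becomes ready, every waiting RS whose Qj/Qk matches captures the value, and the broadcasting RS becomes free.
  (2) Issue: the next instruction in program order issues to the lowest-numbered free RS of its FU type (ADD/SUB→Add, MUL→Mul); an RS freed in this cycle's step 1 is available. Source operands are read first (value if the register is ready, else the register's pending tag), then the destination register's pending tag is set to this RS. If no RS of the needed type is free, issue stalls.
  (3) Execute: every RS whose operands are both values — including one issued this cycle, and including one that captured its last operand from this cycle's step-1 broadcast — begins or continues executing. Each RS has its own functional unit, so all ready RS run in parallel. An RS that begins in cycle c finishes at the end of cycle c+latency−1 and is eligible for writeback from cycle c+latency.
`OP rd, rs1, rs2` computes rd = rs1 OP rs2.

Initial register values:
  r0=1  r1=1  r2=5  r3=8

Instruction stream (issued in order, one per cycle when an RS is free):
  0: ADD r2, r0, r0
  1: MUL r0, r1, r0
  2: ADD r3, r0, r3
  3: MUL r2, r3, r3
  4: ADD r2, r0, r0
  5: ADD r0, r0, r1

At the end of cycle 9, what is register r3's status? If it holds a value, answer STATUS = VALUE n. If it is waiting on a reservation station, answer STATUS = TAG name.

  c1: issue ADD r2<-Add1  regs: r0:1,r1:1,r2:Add1,r3:8
  c2: issue MUL r0<-Mul1  regs: r0:Mul1,r1:1,r2:Add1,r3:8
  c3: CDB Add1=2; issue ADD r3<-Add1  regs: r0:Mul1,r1:1,r2:2,r3:Add1
  c4: issue MUL r2<-Mul2  regs: r0:Mul1,r1:1,r2:Mul2,r3:Add1
  c5: issue ADD r2<-Add2  regs: r0:Mul1,r1:1,r2:Add2,r3:Add1
  c6: stall  regs: r0:Mul1,r1:1,r2:Add2,r3:Add1
  c7: CDB Mul1=1; stall  regs: r0:1,r1:1,r2:Add2,r3:Add1
  c8: stall  regs: r0:1,r1:1,r2:Add2,r3:Add1
  c9: CDB Add1=9; issue ADD r0<-Add1  regs: r0:Add1,r1:1,r2:Add2,r3:9

STATUS = VALUE 9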